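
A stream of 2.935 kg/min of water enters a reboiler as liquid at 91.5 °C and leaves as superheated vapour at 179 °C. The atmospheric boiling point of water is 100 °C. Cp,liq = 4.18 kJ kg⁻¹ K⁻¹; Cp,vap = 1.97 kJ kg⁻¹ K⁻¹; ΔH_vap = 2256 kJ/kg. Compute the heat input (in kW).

liquid 91.5→100 °C: 35.53 kJ/kg
vaporisation at 100 °C: 2256 kJ/kg
vapour 100→179 °C: 155.63 kJ/kg
Δh = 35.53 + 2256 + 155.63 = 2447.2 kJ/kg
Q = ṁ·Δh = 2.935 kg/min × 2447.2 kJ/kg = 7182.4 kJ/min
|Q| = 119.71 kW

Q = 120 kW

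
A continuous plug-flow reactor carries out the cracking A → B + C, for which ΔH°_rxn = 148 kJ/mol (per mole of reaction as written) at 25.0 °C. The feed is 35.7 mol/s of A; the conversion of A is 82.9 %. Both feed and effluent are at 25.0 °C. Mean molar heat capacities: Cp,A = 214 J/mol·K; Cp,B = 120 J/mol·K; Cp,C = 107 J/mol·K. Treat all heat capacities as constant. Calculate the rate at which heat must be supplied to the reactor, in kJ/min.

Q_in = 263000 kJ/min

Extent of reaction ξ = 0.829 × 35.7 = 29.595 mol/s
Reaction term: ξ·ΔH°_rxn = 29.595 × 148 = 4380.1 kJ/s
Q = ΔH = 4380.1 kJ/s = 4380.1 kW
Heat supplied = 262810 kJ/min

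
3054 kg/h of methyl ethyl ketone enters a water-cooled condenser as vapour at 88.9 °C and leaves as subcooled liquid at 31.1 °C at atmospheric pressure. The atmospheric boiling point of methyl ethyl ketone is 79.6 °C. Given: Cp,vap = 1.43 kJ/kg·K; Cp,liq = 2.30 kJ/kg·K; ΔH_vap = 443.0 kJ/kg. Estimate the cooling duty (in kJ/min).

vapour 88.9→79.6 °C: -13.299 kJ/kg
condensation at 79.6 °C: -443 kJ/kg
liquid 79.6→31.1 °C: -111.55 kJ/kg
Δh = -13.299 + -443 + -111.55 = -567.85 kJ/kg
Q = ṁ·Δh = 3054 kg/h × -567.85 kJ/kg = -1.7342e+06 kJ/h
|Q| = 481.73 kW = 28904 kJ/min

Q_c = 28900 kJ/min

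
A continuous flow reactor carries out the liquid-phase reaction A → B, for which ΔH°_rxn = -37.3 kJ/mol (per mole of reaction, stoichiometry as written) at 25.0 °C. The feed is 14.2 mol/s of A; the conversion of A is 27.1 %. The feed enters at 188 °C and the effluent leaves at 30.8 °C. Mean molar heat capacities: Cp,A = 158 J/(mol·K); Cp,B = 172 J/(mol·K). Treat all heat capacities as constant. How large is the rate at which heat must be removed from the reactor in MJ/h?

Q_out = 1790 MJ/h

Extent of reaction ξ = 0.271 × 14.2 = 3.8482 mol/s
Reaction term: ξ·ΔH°_rxn = 3.8482 × -37.3 = -143.54 kJ/s
Sensible, feed 188→25 °C: -365.71 kJ/s
Outlet flows (mol/s): A 10.352, B 3.8482
Sensible, products 25→30.8 °C: 13.325 kJ/s
Q = ΔH = -495.92 kJ/s = -495.92 kW
Heat removed = 1785.3 MJ/h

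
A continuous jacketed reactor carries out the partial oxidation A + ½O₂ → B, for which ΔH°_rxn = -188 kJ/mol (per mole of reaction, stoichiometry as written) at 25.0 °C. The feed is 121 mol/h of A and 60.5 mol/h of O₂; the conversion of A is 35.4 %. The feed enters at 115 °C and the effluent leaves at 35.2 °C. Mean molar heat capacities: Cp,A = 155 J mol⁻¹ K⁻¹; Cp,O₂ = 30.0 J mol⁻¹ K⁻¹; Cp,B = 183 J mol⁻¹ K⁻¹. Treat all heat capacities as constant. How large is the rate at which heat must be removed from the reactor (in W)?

Q_out = 2690 W

Extent of reaction ξ = 0.354 × 121 = 42.834 mol/h
Reaction term: ξ·ΔH°_rxn = 42.834 × -188 = -8052.8 kJ/h
Sensible, feed 115→25 °C: -1851.3 kJ/h
Outlet flows (mol/h): A 78.166, O₂ 39.083, B 42.834
Sensible, products 25→35.2 °C: 215.49 kJ/h
Q = ΔH = -9688.6 kJ/h = -2.6913 kW
Heat removed = 2691.3 W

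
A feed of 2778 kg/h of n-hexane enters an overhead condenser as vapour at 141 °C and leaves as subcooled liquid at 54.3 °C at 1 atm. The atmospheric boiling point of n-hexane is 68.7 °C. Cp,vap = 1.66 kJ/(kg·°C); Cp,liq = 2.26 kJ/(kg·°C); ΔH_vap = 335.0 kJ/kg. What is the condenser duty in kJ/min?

vapour 141→68.7 °C: -120.02 kJ/kg
condensation at 68.7 °C: -335 kJ/kg
liquid 68.7→54.3 °C: -32.544 kJ/kg
Δh = -120.02 + -335 + -32.544 = -487.56 kJ/kg
Q = ṁ·Δh = 2778 kg/h × -487.56 kJ/kg = -1.3544e+06 kJ/h
|Q| = 376.24 kW = 22574 kJ/min

Q_c = 22600 kJ/min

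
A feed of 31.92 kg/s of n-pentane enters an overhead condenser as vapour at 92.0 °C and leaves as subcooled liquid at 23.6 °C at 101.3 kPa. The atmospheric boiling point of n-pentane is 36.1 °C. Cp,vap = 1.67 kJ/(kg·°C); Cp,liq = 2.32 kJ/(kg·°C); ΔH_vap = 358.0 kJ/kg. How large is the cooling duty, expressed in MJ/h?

vapour 92.0→36.1 °C: -93.353 kJ/kg
condensation at 36.1 °C: -358 kJ/kg
liquid 36.1→23.6 °C: -29 kJ/kg
Δh = -93.353 + -358 + -29 = -480.35 kJ/kg
Q = ṁ·Δh = 31.92 kg/s × -480.35 kJ/kg = -15333 kJ/s
|Q| = 15333 kW = 55198 MJ/h

Q_c = 55200 MJ/h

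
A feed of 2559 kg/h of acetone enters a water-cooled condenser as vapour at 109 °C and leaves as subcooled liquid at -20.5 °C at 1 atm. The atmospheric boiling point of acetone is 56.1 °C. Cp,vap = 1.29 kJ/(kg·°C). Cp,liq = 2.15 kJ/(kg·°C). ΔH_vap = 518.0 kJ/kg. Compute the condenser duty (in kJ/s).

vapour 109→56.1 °C: -68.241 kJ/kg
condensation at 56.1 °C: -518 kJ/kg
liquid 56.1→-20.5 °C: -164.69 kJ/kg
Δh = -68.241 + -518 + -164.69 = -750.93 kJ/kg
Q = ṁ·Δh = 2559 kg/h × -750.93 kJ/kg = -1.9216e+06 kJ/h
|Q| = 533.79 kW

Q_c = 534 kJ/s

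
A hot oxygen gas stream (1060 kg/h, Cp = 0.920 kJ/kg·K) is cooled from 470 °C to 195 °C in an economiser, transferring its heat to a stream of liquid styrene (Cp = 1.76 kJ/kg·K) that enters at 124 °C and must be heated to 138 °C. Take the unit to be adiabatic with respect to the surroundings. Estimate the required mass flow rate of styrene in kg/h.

Heat released by hot stream: Q = 1060 × 0.920 × (470 − 195) = 268180 kJ/h
Energy balance on cold side (adiabatic exchanger): Q = ṁ_c·Cp_c·(T_c,out − T_c,in)
ṁ_c = 268180 / [1.76 × (138 − 124)] = 10884 kg/h

ṁ_c = 10900 kg/h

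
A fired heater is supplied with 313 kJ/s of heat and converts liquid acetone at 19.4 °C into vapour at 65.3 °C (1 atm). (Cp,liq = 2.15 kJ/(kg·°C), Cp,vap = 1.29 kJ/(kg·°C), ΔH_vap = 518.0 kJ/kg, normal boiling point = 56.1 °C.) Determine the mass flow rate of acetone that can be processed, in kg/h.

Δh = 2.15×(56.1−19.4) + 518.0 + 1.29×(65.3−56.1) = 608.77 kJ/kg
Q = 313 kJ/s = 313 kJ/s = 1.1268e+06 kJ/h
ṁ = Q/Δh = 1.1268e+06 / 608.77 = 1850.9 kg/h

ṁ = 1850 kg/h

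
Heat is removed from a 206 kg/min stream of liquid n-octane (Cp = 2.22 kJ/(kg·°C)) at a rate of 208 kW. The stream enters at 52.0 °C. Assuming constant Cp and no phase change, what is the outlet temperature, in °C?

T_out = 24.7 °C

Q = 208 kW = 12480 kJ/min
ΔT = Q/(ṁ·Cp) = 12480/(206×2.22) = 27.289 K
T_out = 52.0 − 27.289 = 24.711 °C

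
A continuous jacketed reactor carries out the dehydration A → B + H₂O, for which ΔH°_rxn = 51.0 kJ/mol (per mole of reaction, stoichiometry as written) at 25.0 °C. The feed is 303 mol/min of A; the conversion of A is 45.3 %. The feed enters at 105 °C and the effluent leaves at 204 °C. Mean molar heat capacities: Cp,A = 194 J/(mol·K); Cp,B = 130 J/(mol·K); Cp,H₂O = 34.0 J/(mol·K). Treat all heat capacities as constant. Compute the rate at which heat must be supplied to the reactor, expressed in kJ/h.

Q_in = 725000 kJ/h

Extent of reaction ξ = 0.453 × 303 = 137.26 mol/min
Reaction term: ξ·ΔH°_rxn = 137.26 × 51.0 = 7000.2 kJ/min
Sensible, feed 105→25 °C: -4702.6 kJ/min
Outlet flows (mol/min): A 165.74, B 137.26, H₂O 137.26
Sensible, products 25→204 °C: 9784.9 kJ/min
Q = ΔH = 12083 kJ/min = 201.38 kW
Heat supplied = 724950 kJ/h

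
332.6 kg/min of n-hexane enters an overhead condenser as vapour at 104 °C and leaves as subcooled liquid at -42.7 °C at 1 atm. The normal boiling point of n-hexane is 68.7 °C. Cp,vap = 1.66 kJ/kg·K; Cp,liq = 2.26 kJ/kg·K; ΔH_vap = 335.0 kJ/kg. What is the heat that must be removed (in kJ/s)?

Q_c = 3580 kJ/s

vapour 104→68.7 °C: -58.598 kJ/kg
condensation at 68.7 °C: -335 kJ/kg
liquid 68.7→-42.7 °C: -251.76 kJ/kg
Δh = -58.598 + -335 + -251.76 = -645.36 kJ/kg
Q = ṁ·Δh = 332.6 kg/min × -645.36 kJ/kg = -214650 kJ/min
|Q| = 3577.5 kW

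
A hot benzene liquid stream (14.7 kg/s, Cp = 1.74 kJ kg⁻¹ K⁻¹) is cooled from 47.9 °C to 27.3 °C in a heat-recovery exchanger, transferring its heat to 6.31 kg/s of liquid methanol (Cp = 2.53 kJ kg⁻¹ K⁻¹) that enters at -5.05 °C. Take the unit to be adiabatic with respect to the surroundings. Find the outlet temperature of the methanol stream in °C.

T_c,out = 28.0 °C

Heat released by hot stream: Q = 14.7 × 1.74 × (47.9 − 27.3) = 526.91 kJ/s
Energy balance on cold side (adiabatic exchanger): Q = ṁ_c·Cp_c·(T_c,out − T_c,in)
T_c,out = -5.05 + 526.91/(6.31 × 2.53) = 27.955 °C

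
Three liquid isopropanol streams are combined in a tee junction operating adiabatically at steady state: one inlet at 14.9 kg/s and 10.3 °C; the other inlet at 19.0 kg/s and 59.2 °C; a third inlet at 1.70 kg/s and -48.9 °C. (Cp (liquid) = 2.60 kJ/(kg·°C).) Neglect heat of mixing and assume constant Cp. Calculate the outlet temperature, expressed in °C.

T_out = 33.6 °C

Adiabatic, steady state ⇒ Σ ṁᵢCp,ᵢ(T_out − Tᵢ) = 0
Σ ṁᵢCp,ᵢTᵢ = 14.9×2.60×10.3 + 19.0×2.60×59.2 + 1.70×2.60×-48.9 = 3107.4
Σ ṁᵢCp,ᵢ = 14.9×2.60 + 19.0×2.60 + 1.70×2.60 = 92.56
T_out = 3107.4 / 92.56 = 33.571 °C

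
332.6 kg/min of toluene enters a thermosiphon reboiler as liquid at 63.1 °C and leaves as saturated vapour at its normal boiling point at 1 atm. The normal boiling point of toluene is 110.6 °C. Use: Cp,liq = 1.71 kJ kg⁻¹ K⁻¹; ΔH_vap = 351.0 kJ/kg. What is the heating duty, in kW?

Q = 2400 kW

liquid 63.1→110.6 °C: 81.225 kJ/kg
vaporisation at 110.6 °C: 351 kJ/kg
Δh = 81.225 + 351 = 432.22 kJ/kg
Q = ṁ·Δh = 332.6 kg/min × 432.22 kJ/kg = 143760 kJ/min
|Q| = 2396 kW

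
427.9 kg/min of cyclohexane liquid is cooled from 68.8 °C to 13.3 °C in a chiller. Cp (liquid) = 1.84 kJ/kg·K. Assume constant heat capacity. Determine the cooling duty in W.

Q = ṁ·Cp·ΔT = 427.9 × 1.84 × (13.3 − 68.8) = -43697 kJ/min
Converting: 43697 / 60 s = 728.29 kW
Cooling duty = 728290 W

Q_c = 728000 W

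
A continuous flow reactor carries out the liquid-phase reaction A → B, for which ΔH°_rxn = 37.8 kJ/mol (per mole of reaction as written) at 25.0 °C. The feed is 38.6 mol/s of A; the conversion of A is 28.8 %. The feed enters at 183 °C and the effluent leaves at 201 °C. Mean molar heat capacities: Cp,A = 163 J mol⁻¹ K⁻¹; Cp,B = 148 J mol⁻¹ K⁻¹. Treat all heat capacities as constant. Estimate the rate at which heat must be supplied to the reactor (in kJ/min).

Q_in = 30200 kJ/min

Extent of reaction ξ = 0.288 × 38.6 = 11.117 mol/s
Reaction term: ξ·ΔH°_rxn = 11.117 × 37.8 = 420.22 kJ/s
Sensible, feed 183→25 °C: -994.1 kJ/s
Outlet flows (mol/s): A 27.483, B 11.117
Sensible, products 25→201 °C: 1078 kJ/s
Q = ΔH = 504.12 kJ/s = 504.12 kW
Heat supplied = 30247 kJ/min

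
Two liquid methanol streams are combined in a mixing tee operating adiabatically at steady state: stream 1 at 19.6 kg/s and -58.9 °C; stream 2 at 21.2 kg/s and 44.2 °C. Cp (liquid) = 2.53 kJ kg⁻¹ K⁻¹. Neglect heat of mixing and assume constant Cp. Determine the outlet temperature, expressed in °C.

Adiabatic, steady state ⇒ Σ ṁᵢCp,ᵢ(T_out − Tᵢ) = 0
T_out = Σ ṁᵢCp,ᵢTᵢ / Σ ṁᵢCp,ᵢ
      = -550.02 / 103.22 = -5.3284 °C

T_out = -5.33 °C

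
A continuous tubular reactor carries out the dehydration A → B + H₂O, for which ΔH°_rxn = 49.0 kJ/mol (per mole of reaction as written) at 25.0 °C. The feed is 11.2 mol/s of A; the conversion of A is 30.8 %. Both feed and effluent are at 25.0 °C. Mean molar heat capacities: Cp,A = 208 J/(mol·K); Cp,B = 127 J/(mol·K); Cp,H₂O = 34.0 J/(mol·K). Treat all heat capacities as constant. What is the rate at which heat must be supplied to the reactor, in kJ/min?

Extent of reaction ξ = 0.308 × 11.2 = 3.4496 mol/s
Reaction term: ξ·ΔH°_rxn = 3.4496 × 49.0 = 169.03 kJ/s
Q = ΔH = 169.03 kJ/s = 169.03 kW
Heat supplied = 10142 kJ/min

Q_in = 10100 kJ/min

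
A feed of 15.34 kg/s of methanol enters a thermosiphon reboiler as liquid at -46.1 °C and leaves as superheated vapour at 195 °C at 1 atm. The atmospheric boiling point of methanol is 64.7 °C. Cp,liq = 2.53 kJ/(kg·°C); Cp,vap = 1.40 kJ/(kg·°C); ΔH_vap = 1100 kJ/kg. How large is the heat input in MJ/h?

liquid -46.1→64.7 °C: 280.32 kJ/kg
vaporisation at 64.7 °C: 1100 kJ/kg
vapour 64.7→195 °C: 182.42 kJ/kg
Δh = 280.32 + 1100 + 182.42 = 1562.7 kJ/kg
Q = ṁ·Δh = 15.34 kg/s × 1562.7 kJ/kg = 23972 kJ/s
|Q| = 23972 kW = 86301 MJ/h

Q = 86300 MJ/h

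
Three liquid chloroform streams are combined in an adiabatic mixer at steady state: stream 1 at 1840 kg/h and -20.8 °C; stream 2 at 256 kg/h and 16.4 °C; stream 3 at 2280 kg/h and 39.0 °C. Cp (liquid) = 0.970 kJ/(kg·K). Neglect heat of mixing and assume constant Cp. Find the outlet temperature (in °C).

No heat crosses the boundary, so H_out = H_in.
Σ ṁᵢCp,ᵢTᵢ = 1840×0.970×-20.8 + 256×0.970×16.4 + 2280×0.970×39.0 = 53201
Σ ṁᵢCp,ᵢ = 1840×0.970 + 256×0.970 + 2280×0.970 = 4244.7
T_out = 53201 / 4244.7 = 12.533 °C

T_out = 12.5 °C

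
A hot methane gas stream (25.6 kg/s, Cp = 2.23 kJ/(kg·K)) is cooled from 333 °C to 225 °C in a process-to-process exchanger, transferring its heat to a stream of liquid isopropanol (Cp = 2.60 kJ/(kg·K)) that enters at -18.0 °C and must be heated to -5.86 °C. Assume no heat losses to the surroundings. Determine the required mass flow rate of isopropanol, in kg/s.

ṁ_c = 195 kg/s

Heat released by hot stream: Q = 25.6 × 2.23 × (333 − 225) = 6165.5 kJ/s
Energy balance on cold side (adiabatic exchanger): Q = ṁ_c·Cp_c·(T_c,out − T_c,in)
ṁ_c = 6165.5 / [2.60 × (-5.86 − -18.0)] = 195.33 kg/s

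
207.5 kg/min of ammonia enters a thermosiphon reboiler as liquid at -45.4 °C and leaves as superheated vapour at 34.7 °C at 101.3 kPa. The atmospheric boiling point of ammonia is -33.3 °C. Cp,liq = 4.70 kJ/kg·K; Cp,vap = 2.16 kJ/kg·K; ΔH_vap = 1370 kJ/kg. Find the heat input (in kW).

Q = 5440 kW

liquid -45.4→-33.3 °C: 56.87 kJ/kg
vaporisation at -33.3 °C: 1370 kJ/kg
vapour -33.3→34.7 °C: 146.88 kJ/kg
Δh = 56.87 + 1370 + 146.88 = 1573.8 kJ/kg
Q = ṁ·Δh = 207.5 kg/min × 1573.8 kJ/kg = 326550 kJ/min
|Q| = 5442.6 kW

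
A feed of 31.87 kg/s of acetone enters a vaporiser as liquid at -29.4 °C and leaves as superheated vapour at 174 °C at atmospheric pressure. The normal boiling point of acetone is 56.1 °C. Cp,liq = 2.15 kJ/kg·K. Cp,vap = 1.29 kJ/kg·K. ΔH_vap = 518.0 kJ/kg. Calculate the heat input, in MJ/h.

liquid -29.4→56.1 °C: 183.82 kJ/kg
vaporisation at 56.1 °C: 518 kJ/kg
vapour 56.1→174 °C: 152.09 kJ/kg
Δh = 183.82 + 518 + 152.09 = 853.92 kJ/kg
Q = ṁ·Δh = 31.87 kg/s × 853.92 kJ/kg = 27214 kJ/s
|Q| = 27214 kW = 97971 MJ/h

Q = 98000 MJ/h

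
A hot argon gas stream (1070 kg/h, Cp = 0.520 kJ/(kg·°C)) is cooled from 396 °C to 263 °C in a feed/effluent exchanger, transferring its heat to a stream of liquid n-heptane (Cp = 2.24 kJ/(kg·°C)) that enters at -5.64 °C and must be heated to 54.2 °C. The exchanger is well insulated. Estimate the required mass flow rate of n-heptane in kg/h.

ṁ_c = 552 kg/h

Heat released by hot stream: Q = 1070 × 0.520 × (396 − 263) = 74001 kJ/h
Energy balance on cold side (adiabatic exchanger): Q = ṁ_c·Cp_c·(T_c,out − T_c,in)
ṁ_c = 74001 / [2.24 × (54.2 − -5.64)] = 552.08 kg/h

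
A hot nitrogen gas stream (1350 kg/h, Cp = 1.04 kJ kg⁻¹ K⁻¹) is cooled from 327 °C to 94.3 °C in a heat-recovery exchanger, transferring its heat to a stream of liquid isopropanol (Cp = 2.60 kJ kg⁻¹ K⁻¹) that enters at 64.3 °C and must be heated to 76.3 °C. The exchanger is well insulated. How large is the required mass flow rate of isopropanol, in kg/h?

ṁ_c = 10500 kg/h

Heat released by hot stream: Q = 1350 × 1.04 × (327 − 94.3) = 326710 kJ/h
Energy balance on cold side (adiabatic exchanger): Q = ṁ_c·Cp_c·(T_c,out − T_c,in)
ṁ_c = 326710 / [2.60 × (76.3 − 64.3)] = 10471 kg/h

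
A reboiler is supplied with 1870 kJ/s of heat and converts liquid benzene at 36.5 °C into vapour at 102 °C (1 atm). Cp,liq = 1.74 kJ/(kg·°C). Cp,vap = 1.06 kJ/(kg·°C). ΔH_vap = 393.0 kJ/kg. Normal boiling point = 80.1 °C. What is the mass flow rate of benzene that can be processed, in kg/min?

ṁ = 228 kg/min

Δh = 1.74×(80.1−36.5) + 393.0 + 1.06×(102−80.1) = 492.08 kJ/kg
Q = 1870 kJ/s = 1870 kJ/s = 112200 kJ/min
ṁ = Q/Δh = 112200 / 492.08 = 228.01 kg/min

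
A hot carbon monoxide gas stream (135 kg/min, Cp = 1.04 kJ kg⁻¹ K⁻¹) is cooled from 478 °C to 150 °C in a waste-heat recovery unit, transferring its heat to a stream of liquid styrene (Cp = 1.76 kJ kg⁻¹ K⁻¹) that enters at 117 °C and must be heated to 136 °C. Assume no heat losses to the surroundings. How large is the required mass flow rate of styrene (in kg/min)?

ṁ_c = 1380 kg/min

Heat released by hot stream: Q = 135 × 1.04 × (478 − 150) = 46051 kJ/min
Energy balance on cold side (adiabatic exchanger): Q = ṁ_c·Cp_c·(T_c,out − T_c,in)
ṁ_c = 46051 / [1.76 × (136 − 117)] = 1377.1 kg/min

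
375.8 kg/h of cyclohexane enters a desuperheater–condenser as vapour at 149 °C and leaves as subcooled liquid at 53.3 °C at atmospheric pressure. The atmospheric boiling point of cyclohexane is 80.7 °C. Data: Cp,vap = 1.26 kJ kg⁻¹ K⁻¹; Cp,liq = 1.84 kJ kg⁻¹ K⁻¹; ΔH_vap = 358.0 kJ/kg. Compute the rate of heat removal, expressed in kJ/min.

Q_c = 3100 kJ/min

vapour 149→80.7 °C: -86.058 kJ/kg
condensation at 80.7 °C: -358 kJ/kg
liquid 80.7→53.3 °C: -50.416 kJ/kg
Δh = -86.058 + -358 + -50.416 = -494.47 kJ/kg
Q = ṁ·Δh = 375.8 kg/h × -494.47 kJ/kg = -185820 kJ/h
|Q| = 51.618 kW = 3097.1 kJ/min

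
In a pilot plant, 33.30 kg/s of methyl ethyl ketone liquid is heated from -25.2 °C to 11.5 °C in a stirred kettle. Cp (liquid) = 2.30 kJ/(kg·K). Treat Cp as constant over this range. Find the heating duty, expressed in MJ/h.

Q = 10100 MJ/h

Q = ṁ·Cp·ΔT = 33.30 × 2.30 × (11.5 − -25.2) = 2810.9 kJ/s
Heating duty = 10119 MJ/h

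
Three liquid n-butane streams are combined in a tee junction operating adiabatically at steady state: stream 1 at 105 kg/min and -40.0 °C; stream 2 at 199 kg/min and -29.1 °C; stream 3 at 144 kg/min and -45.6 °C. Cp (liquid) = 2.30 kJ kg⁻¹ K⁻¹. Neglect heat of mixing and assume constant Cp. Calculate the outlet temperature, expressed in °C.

T_out = -37.0 °C

Adiabatic, steady state ⇒ Σ ṁᵢCp,ᵢ(T_out − Tᵢ) = 0
Σ ṁᵢCp,ᵢTᵢ = 105×2.30×-40.0 + 199×2.30×-29.1 + 144×2.30×-45.6 = -38082
Σ ṁᵢCp,ᵢ = 105×2.30 + 199×2.30 + 144×2.30 = 1030.4
T_out = -38082 / 1030.4 = -36.958 °C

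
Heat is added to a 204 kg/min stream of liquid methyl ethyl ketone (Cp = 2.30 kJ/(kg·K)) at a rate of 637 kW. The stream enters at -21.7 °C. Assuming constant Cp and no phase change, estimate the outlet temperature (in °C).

Q = 637 kW = 38220 kJ/min
ΔT = Q/(ṁ·Cp) = 38220/(204×2.30) = 81.458 K
T_out = -21.7 + 81.458 = 59.758 °C

T_out = 59.8 °C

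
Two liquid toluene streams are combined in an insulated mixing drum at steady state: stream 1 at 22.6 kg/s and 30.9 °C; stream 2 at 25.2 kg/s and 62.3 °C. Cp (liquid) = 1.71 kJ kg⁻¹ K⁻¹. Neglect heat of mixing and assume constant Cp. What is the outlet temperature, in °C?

T_out = 47.5 °C

No heat crosses the boundary, so H_out = H_in.
Σ ṁᵢCp,ᵢTᵢ = 22.6×1.71×30.9 + 25.2×1.71×62.3 = 3878.8
Σ ṁᵢCp,ᵢ = 22.6×1.71 + 25.2×1.71 = 81.738
T_out = 3878.8 / 81.738 = 47.454 °C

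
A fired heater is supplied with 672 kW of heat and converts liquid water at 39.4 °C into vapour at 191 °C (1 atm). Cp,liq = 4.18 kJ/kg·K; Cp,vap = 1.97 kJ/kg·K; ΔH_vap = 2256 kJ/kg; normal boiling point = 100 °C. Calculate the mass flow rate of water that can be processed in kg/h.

Δh = 4.18×(100−39.4) + 2256 + 1.97×(191−100) = 2688.6 kJ/kg
Q = 672 kW = 672 kJ/s = 2.4192e+06 kJ/h
ṁ = Q/Δh = 2.4192e+06 / 2688.6 = 899.81 kg/h

ṁ = 900 kg/h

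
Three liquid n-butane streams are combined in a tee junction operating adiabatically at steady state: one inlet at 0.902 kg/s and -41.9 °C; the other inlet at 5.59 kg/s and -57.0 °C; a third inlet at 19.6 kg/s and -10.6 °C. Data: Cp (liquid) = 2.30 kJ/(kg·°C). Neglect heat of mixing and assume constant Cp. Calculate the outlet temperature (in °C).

T_out = -21.6 °C

Adiabatic, steady state ⇒ Σ ṁᵢCp,ᵢ(T_out − Tᵢ) = 0
T_out = Σ ṁᵢCp,ᵢTᵢ / Σ ṁᵢCp,ᵢ
      = -1297.6 / 60.012 = -21.623 °C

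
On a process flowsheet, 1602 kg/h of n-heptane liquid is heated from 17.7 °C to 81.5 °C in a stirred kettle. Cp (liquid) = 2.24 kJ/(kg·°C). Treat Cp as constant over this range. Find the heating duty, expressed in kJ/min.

Q = 3820 kJ/min

Q = ṁ·Cp·ΔT = 1602 × 2.24 × (81.5 − 17.7) = 228950 kJ/h
Converting: 228950 / 3600 s = 63.596 kW
Heating duty = 3815.8 kJ/min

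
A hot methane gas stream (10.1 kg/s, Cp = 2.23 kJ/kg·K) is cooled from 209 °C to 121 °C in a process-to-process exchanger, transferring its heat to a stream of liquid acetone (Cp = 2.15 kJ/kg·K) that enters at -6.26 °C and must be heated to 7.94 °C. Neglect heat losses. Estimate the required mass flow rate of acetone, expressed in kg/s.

ṁ_c = 64.9 kg/s

Heat released by hot stream: Q = 10.1 × 2.23 × (209 − 121) = 1982 kJ/s
Energy balance on cold side (adiabatic exchanger): Q = ṁ_c·Cp_c·(T_c,out − T_c,in)
ṁ_c = 1982 / [2.15 × (7.94 − -6.26)] = 64.921 kg/s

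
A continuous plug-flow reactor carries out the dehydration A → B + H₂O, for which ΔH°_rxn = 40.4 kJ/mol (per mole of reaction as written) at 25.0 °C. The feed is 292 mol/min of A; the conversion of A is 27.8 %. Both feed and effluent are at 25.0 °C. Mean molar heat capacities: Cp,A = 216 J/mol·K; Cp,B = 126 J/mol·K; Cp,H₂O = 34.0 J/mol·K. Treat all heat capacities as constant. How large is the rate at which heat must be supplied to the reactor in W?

Q_in = 54700 W

Extent of reaction ξ = 0.278 × 292 = 81.176 mol/min
Reaction term: ξ·ΔH°_rxn = 81.176 × 40.4 = 3279.5 kJ/min
Q = ΔH = 3279.5 kJ/min = 54.659 kW
Heat supplied = 54659 W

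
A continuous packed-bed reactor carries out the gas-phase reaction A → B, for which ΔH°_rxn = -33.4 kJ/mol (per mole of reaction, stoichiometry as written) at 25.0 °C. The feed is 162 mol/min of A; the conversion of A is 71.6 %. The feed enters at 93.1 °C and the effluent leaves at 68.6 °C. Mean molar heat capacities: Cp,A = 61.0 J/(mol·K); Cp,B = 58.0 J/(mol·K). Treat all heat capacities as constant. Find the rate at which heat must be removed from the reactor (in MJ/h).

Q_out = 248 MJ/h

Extent of reaction ξ = 0.716 × 162 = 115.99 mol/min
Reaction term: ξ·ΔH°_rxn = 115.99 × -33.4 = -3874.1 kJ/min
Sensible, feed 93.1→25 °C: -672.96 kJ/min
Outlet flows (mol/min): A 46.008, B 115.99
Sensible, products 25→68.6 °C: 415.68 kJ/min
Q = ΔH = -4131.4 kJ/min = -68.857 kW
Heat removed = 247.88 MJ/h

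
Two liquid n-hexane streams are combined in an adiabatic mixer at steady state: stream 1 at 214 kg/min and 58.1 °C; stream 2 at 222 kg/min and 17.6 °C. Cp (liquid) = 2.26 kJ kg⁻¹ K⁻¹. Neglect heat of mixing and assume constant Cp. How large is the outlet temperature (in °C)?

T_out = 37.5 °C

No heat crosses the boundary, so H_out = H_in.
T_out = Σ ṁᵢCp,ᵢTᵢ / Σ ṁᵢCp,ᵢ
      = 36930 / 985.36 = 37.478 °C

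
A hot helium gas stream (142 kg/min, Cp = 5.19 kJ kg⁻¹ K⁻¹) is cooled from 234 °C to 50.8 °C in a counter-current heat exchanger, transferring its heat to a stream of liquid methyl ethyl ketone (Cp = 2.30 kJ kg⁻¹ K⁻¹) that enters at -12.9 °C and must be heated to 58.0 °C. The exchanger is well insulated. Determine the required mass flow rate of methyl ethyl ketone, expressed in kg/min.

Heat released by hot stream: Q = 142 × 5.19 × (234 − 50.8) = 135010 kJ/min
Energy balance on cold side (adiabatic exchanger): Q = ṁ_c·Cp_c·(T_c,out − T_c,in)
ṁ_c = 135010 / [2.30 × (58.0 − -12.9)] = 827.96 kg/min

ṁ_c = 828 kg/min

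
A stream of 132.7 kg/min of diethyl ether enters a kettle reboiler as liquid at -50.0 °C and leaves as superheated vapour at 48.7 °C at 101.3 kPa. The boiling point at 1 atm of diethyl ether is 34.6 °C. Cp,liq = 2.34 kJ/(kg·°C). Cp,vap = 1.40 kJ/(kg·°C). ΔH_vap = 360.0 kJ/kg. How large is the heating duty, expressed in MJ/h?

liquid -50.0→34.6 °C: 197.96 kJ/kg
vaporisation at 34.6 °C: 360 kJ/kg
vapour 34.6→48.7 °C: 19.74 kJ/kg
Δh = 197.96 + 360 + 19.74 = 577.7 kJ/kg
Q = ṁ·Δh = 132.7 kg/min × 577.7 kJ/kg = 76661 kJ/min
|Q| = 1277.7 kW = 4599.7 MJ/h

Q = 4600 MJ/h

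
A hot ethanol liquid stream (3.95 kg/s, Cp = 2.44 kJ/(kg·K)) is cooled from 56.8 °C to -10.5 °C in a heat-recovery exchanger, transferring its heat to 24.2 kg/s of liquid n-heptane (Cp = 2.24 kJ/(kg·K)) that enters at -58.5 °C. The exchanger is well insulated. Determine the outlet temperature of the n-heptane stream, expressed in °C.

T_c,out = -46.5 °C

Heat released by hot stream: Q = 3.95 × 2.44 × (56.8 − -10.5) = 648.64 kJ/s
Energy balance on cold side (adiabatic exchanger): Q = ṁ_c·Cp_c·(T_c,out − T_c,in)
T_c,out = -58.5 + 648.64/(24.2 × 2.24) = -46.534 °C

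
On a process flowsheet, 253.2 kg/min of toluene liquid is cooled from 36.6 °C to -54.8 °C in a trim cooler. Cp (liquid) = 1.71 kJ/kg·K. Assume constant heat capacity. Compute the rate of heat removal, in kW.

Q = ṁ·Cp·ΔT = 253.2 × 1.71 × (-54.8 − 36.6) = -39574 kJ/min
Converting: 39574 / 60 s = 659.56 kW

Q_c = 660 kW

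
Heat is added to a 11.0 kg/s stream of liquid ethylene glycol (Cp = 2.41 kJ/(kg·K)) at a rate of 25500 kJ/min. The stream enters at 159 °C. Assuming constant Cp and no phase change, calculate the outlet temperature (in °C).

T_out = 175 °C

Q = 25500 kJ/min = 425 kJ/s
ΔT = Q/(ṁ·Cp) = 425/(11.0×2.41) = 16.032 K
T_out = 159 + 16.032 = 175.03 °C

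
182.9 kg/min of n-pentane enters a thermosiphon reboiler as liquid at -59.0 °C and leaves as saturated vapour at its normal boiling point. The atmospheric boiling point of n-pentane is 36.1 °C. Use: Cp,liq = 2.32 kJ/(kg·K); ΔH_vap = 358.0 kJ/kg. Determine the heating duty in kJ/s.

liquid -59.0→36.1 °C: 220.63 kJ/kg
vaporisation at 36.1 °C: 358 kJ/kg
Δh = 220.63 + 358 = 578.63 kJ/kg
Q = ṁ·Δh = 182.9 kg/min × 578.63 kJ/kg = 105830 kJ/min
|Q| = 1763.9 kW

Q = 1760 kJ/s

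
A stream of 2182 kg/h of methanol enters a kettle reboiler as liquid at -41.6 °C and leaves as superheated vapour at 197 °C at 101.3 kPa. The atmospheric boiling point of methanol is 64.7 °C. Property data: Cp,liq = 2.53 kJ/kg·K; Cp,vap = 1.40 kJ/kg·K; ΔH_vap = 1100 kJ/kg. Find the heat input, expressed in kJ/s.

liquid -41.6→64.7 °C: 268.94 kJ/kg
vaporisation at 64.7 °C: 1100 kJ/kg
vapour 64.7→197 °C: 185.22 kJ/kg
Δh = 268.94 + 1100 + 185.22 = 1554.2 kJ/kg
Q = ṁ·Δh = 2182 kg/h × 1554.2 kJ/kg = 3.3912e+06 kJ/h
|Q| = 941.99 kW

Q = 942 kJ/s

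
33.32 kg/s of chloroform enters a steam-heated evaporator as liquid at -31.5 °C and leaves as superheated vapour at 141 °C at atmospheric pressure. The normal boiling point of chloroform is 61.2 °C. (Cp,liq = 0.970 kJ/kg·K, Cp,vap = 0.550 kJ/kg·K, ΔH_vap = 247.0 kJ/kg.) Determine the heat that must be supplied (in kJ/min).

Q = 761000 kJ/min

liquid -31.5→61.2 °C: 89.919 kJ/kg
vaporisation at 61.2 °C: 247 kJ/kg
vapour 61.2→141 °C: 43.89 kJ/kg
Δh = 89.919 + 247 + 43.89 = 380.81 kJ/kg
Q = ṁ·Δh = 33.32 kg/s × 380.81 kJ/kg = 12689 kJ/s
|Q| = 12689 kW = 761310 kJ/min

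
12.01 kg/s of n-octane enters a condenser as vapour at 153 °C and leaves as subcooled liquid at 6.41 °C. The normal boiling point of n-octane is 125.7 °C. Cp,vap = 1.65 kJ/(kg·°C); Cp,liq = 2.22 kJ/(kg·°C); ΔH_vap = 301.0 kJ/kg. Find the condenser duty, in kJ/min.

Q_c = 440000 kJ/min

vapour 153→125.7 °C: -45.045 kJ/kg
condensation at 125.7 °C: -301 kJ/kg
liquid 125.7→6.41 °C: -264.82 kJ/kg
Δh = -45.045 + -301 + -264.82 = -610.87 kJ/kg
Q = ṁ·Δh = 12.01 kg/s × -610.87 kJ/kg = -7336.5 kJ/s
|Q| = 7336.5 kW = 440190 kJ/min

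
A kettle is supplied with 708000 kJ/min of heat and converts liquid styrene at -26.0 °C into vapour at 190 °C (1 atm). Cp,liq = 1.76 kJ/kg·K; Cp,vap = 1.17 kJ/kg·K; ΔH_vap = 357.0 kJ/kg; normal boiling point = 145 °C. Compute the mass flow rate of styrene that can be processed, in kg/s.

Δh = 1.76×(145−-26.0) + 357.0 + 1.17×(190−145) = 710.61 kJ/kg
Q = 708000 kJ/min = 11800 kJ/s = 11800 kJ/s
ṁ = Q/Δh = 11800 / 710.61 = 16.605 kg/s

ṁ = 16.6 kg/s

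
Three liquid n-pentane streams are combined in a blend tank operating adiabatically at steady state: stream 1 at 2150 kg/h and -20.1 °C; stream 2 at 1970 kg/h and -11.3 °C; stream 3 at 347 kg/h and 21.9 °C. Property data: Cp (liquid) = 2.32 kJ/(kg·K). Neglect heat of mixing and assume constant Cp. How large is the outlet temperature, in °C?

No heat crosses the boundary, so H_out = H_in.
Σ ṁᵢCp,ᵢTᵢ = 2150×2.32×-20.1 + 1970×2.32×-11.3 + 347×2.32×21.9 = -134270
Σ ṁᵢCp,ᵢ = 2150×2.32 + 1970×2.32 + 347×2.32 = 10363
T_out = -134270 / 10363 = -12.957 °C

T_out = -13.0 °C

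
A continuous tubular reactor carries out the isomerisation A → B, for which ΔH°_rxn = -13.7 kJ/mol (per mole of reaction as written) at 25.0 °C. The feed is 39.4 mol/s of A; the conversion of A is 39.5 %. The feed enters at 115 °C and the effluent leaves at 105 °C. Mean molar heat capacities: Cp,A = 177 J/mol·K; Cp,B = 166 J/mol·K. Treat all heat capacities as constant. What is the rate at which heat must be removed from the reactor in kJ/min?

Extent of reaction ξ = 0.395 × 39.4 = 15.563 mol/s
Reaction term: ξ·ΔH°_rxn = 15.563 × -13.7 = -213.21 kJ/s
Sensible, feed 115→25 °C: -627.64 kJ/s
Outlet flows (mol/s): A 23.837, B 15.563
Sensible, products 25→105 °C: 544.21 kJ/s
Q = ΔH = -296.65 kJ/s = -296.65 kW
Heat removed = 17799 kJ/min

Q_out = 17800 kJ/min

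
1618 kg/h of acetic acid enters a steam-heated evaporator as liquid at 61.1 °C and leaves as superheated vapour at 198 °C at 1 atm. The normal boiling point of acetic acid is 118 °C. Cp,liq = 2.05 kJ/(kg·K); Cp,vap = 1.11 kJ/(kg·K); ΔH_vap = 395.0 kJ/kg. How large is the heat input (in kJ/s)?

liquid 61.1→118 °C: 116.64 kJ/kg
vaporisation at 118 °C: 395 kJ/kg
vapour 118→198 °C: 88.8 kJ/kg
Δh = 116.64 + 395 + 88.8 = 600.44 kJ/kg
Q = ṁ·Δh = 1618 kg/h × 600.44 kJ/kg = 971520 kJ/h
|Q| = 269.87 kW

Q = 270 kJ/s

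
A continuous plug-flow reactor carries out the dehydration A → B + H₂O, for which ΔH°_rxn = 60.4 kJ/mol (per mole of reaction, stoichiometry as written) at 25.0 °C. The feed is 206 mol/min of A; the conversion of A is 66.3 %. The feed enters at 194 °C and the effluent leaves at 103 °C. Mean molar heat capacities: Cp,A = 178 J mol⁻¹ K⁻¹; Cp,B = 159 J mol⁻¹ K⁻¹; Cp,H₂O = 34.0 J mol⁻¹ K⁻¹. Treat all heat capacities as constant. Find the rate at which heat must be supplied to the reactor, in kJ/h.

Q_in = 304000 kJ/h

Extent of reaction ξ = 0.663 × 206 = 136.58 mol/min
Reaction term: ξ·ΔH°_rxn = 136.58 × 60.4 = 8249.3 kJ/min
Sensible, feed 194→25 °C: -6196.9 kJ/min
Outlet flows (mol/min): A 69.422, B 136.58, H₂O 136.58
Sensible, products 25→103 °C: 3019.9 kJ/min
Q = ΔH = 5072.3 kJ/min = 84.539 kW
Heat supplied = 304340 kJ/h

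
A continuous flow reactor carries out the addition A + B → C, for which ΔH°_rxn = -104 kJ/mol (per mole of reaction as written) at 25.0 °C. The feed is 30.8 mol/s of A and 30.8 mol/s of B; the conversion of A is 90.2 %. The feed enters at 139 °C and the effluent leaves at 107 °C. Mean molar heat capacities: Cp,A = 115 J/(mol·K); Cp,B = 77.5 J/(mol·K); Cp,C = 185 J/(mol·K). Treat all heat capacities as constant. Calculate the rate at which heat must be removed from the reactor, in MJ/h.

Q_out = 11100 MJ/h

Extent of reaction ξ = 0.902 × 30.8 = 27.782 mol/s
Reaction term: ξ·ΔH°_rxn = 27.782 × -104 = -2889.3 kJ/s
Sensible, feed 139→25 °C: -675.91 kJ/s
Outlet flows (mol/s): A 3.0184, B 3.0184, C 27.782
Sensible, products 25→107 °C: 469.09 kJ/s
Q = ΔH = -3096.1 kJ/s = -3096.1 kW
Heat removed = 11146 MJ/h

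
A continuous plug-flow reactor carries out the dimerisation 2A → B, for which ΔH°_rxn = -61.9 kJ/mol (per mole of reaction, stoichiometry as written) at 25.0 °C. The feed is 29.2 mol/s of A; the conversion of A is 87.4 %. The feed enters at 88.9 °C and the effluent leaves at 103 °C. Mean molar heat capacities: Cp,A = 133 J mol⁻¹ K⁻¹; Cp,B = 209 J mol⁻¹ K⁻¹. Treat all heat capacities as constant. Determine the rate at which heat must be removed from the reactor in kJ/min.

Extent of reaction ξ = 0.874 × 29.2 / 2 = 12.76 mol/s
Reaction term: ξ·ΔH°_rxn = 12.76 × -61.9 = -789.87 kJ/s
Sensible, feed 88.9→25 °C: -248.16 kJ/s
Outlet flows (mol/s): A 3.6792, B 12.76
Sensible, products 25→103 °C: 246.19 kJ/s
Q = ΔH = -791.84 kJ/s = -791.84 kW
Heat removed = 47511 kJ/min

Q_out = 47500 kJ/min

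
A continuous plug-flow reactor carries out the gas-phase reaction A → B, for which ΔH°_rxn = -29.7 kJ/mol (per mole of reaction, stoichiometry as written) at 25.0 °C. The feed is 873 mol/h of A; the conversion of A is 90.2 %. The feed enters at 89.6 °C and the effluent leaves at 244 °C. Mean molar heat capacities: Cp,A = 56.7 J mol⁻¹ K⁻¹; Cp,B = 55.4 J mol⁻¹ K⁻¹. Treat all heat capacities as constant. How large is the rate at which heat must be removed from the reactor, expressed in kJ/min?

Q_out = 266 kJ/min

Extent of reaction ξ = 0.902 × 873 = 787.45 mol/h
Reaction term: ξ·ΔH°_rxn = 787.45 × -29.7 = -23387 kJ/h
Sensible, feed 89.6→25 °C: -3197.6 kJ/h
Outlet flows (mol/h): A 85.554, B 787.45
Sensible, products 25→244 °C: 10616 kJ/h
Q = ΔH = -15969 kJ/h = -4.4357 kW
Heat removed = 266.14 kJ/min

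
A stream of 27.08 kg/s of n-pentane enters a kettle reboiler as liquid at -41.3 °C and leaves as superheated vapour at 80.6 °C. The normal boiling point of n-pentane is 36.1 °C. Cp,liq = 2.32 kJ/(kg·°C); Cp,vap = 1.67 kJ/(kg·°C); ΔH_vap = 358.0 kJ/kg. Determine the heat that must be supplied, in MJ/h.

Q = 59700 MJ/h

liquid -41.3→36.1 °C: 179.57 kJ/kg
vaporisation at 36.1 °C: 358 kJ/kg
vapour 36.1→80.6 °C: 74.315 kJ/kg
Δh = 179.57 + 358 + 74.315 = 611.88 kJ/kg
Q = ṁ·Δh = 27.08 kg/s × 611.88 kJ/kg = 16570 kJ/s
|Q| = 16570 kW = 59651 MJ/h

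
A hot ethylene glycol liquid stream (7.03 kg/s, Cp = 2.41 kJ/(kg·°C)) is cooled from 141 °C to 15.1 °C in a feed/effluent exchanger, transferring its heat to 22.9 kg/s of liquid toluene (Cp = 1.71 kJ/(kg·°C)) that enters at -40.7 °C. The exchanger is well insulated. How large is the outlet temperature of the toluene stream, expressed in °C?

T_c,out = 13.8 °C

Heat released by hot stream: Q = 7.03 × 2.41 × (141 − 15.1) = 2133 kJ/s
Energy balance on cold side (adiabatic exchanger): Q = ṁ_c·Cp_c·(T_c,out − T_c,in)
T_c,out = -40.7 + 2133/(22.9 × 1.71) = 13.771 °C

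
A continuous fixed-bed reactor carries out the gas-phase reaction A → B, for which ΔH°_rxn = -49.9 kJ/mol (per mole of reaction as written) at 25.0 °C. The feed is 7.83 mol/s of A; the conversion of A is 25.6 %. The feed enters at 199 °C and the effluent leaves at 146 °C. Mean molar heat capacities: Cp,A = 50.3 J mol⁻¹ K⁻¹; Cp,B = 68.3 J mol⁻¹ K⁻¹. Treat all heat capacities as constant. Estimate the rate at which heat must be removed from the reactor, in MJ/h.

Extent of reaction ξ = 0.256 × 7.83 = 2.0045 mol/s
Reaction term: ξ·ΔH°_rxn = 2.0045 × -49.9 = -100.02 kJ/s
Sensible, feed 199→25 °C: -68.53 kJ/s
Outlet flows (mol/s): A 5.8255, B 2.0045
Sensible, products 25→146 °C: 52.021 kJ/s
Q = ΔH = -116.53 kJ/s = -116.53 kW
Heat removed = 419.51 MJ/h

Q_out = 420 MJ/h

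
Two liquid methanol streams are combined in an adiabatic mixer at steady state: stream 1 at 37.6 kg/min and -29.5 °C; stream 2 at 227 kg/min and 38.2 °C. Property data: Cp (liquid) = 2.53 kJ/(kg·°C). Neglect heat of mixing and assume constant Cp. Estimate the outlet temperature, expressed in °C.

Energy balance with Q = 0: Σ ṁᵢCp,ᵢ(T_out − Tᵢ) = 0
T_out = Σ ṁᵢCp,ᵢTᵢ / Σ ṁᵢCp,ᵢ
      = 19132 / 669.44 = 28.58 °C

T_out = 28.6 °C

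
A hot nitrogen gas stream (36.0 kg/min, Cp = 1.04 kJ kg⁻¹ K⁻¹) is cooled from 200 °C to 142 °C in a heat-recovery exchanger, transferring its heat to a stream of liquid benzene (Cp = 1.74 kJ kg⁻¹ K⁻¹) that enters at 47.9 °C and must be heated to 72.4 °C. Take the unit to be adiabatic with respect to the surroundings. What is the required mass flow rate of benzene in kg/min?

ṁ_c = 50.9 kg/min

Heat released by hot stream: Q = 36.0 × 1.04 × (200 − 142) = 2171.5 kJ/min
Energy balance on cold side (adiabatic exchanger): Q = ṁ_c·Cp_c·(T_c,out − T_c,in)
ṁ_c = 2171.5 / [1.74 × (72.4 − 47.9)] = 50.939 kg/min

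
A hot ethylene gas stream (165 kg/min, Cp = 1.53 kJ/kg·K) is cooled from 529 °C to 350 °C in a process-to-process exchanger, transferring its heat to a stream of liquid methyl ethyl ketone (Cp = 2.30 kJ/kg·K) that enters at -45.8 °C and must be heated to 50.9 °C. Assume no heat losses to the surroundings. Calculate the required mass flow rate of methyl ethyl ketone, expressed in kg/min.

Heat released by hot stream: Q = 165 × 1.53 × (529 − 350) = 45189 kJ/min
Energy balance on cold side (adiabatic exchanger): Q = ṁ_c·Cp_c·(T_c,out − T_c,in)
ṁ_c = 45189 / [2.30 × (50.9 − -45.8)] = 203.18 kg/min

ṁ_c = 203 kg/min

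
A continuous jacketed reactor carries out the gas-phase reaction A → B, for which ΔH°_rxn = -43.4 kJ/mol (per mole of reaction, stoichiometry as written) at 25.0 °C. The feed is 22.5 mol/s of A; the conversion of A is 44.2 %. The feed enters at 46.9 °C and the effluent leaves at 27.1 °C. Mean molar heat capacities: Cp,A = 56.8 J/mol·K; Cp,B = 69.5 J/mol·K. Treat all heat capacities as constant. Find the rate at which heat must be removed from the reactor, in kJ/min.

Q_out = 27400 kJ/min

Extent of reaction ξ = 0.442 × 22.5 = 9.945 mol/s
Reaction term: ξ·ΔH°_rxn = 9.945 × -43.4 = -431.61 kJ/s
Sensible, feed 46.9→25 °C: -27.988 kJ/s
Outlet flows (mol/s): A 12.555, B 9.945
Sensible, products 25→27.1 °C: 2.949 kJ/s
Q = ΔH = -456.65 kJ/s = -456.65 kW
Heat removed = 27399 kJ/min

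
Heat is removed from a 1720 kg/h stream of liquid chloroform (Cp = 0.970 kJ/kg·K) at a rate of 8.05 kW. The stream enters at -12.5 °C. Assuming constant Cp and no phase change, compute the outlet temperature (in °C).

T_out = -29.9 °C

Q = 8.05 kW = 28980 kJ/h
ΔT = Q/(ṁ·Cp) = 28980/(1720×0.970) = 17.37 K
T_out = -12.5 − 17.37 = -29.87 °C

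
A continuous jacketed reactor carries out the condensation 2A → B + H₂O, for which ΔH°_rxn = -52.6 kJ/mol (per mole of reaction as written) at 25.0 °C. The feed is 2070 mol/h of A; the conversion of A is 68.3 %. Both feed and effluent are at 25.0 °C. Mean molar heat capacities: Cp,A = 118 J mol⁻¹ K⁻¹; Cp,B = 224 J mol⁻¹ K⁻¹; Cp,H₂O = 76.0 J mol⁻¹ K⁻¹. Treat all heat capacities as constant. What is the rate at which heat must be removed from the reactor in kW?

Q_out = 10.3 kW

Extent of reaction ξ = 0.683 × 2070 / 2 = 706.91 mol/h
Reaction term: ξ·ΔH°_rxn = 706.91 × -52.6 = -37183 kJ/h
Q = ΔH = -37183 kJ/h = -10.329 kW
Heat removed = 10.329 kW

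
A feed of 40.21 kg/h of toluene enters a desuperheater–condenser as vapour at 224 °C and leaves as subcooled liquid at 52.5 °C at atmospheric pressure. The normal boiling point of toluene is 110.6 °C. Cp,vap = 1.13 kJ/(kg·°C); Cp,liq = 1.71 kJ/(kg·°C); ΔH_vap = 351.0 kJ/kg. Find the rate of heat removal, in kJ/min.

vapour 224→110.6 °C: -128.14 kJ/kg
condensation at 110.6 °C: -351 kJ/kg
liquid 110.6→52.5 °C: -99.351 kJ/kg
Δh = -128.14 + -351 + -99.351 = -578.49 kJ/kg
Q = ṁ·Δh = 40.21 kg/h × -578.49 kJ/kg = -23261 kJ/h
|Q| = 6.4614 kW = 387.69 kJ/min

Q_c = 388 kJ/min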